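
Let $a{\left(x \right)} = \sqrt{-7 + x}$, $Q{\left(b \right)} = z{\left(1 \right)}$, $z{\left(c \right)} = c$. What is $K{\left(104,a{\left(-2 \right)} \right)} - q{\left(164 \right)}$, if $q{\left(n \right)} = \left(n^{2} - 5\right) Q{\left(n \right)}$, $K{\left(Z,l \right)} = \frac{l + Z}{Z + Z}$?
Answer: $- \frac{53781}{2} + \frac{3 i}{208} \approx -26891.0 + 0.014423 i$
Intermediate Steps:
$Q{\left(b \right)} = 1$
$K{\left(Z,l \right)} = \frac{Z + l}{2 Z}$
$q{\left(n \right)} = -5 + n^{2}$ ($q{\left(n \right)} = \left(n^{2} - 5\right) 1 = \left(-5 + n^{2}\right) 1 = -5 + n^{2}$)
$K{\left(104,a{\left(-2 \right)} \right)} - q{\left(164 \right)} = \frac{104 + \sqrt{-7 - 2}}{2 \cdot 104} - \left(-5 + 164^{2}\right) = \frac{1}{2} \cdot \frac{1}{104} \left(104 + \sqrt{-9}\right) - \left(-5 + 26896\right) = \frac{1}{2} \cdot \frac{1}{104} \left(104 + 3 i\right) - 26891 = \left(\frac{1}{2} + \frac{3 i}{208}\right) - 26891 = - \frac{53781}{2} + \frac{3 i}{208}$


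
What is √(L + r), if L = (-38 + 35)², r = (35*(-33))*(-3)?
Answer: 3*√386 ≈ 58.941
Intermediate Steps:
r = 3465 (r = -1155*(-3) = 3465)
L = 9 (L = (-3)² = 9)
√(L + r) = √(9 + 3465) = √3474 = 3*√386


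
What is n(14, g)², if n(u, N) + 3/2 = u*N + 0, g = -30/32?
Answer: 13689/64 ≈ 213.89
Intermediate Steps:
g = -15/16 (g = -30*1/32 = -15/16 ≈ -0.93750)
n(u, N) = -3/2 + N*u (n(u, N) = -3/2 + (u*N + 0) = -3/2 + (N*u + 0) = -3/2 + N*u)
n(14, g)² = (-3/2 - 15/16*14)² = (-3/2 - 105/8)² = (-117/8)² = 13689/64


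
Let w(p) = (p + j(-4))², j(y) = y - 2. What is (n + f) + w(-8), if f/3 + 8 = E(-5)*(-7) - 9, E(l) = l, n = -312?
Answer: -62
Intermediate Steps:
j(y) = -2 + y
w(p) = (-6 + p)² (w(p) = (p + (-2 - 4))² = (p - 6)² = (-6 + p)²)
f = 54 (f = -24 + 3*(-5*(-7) - 9) = -24 + 3*(35 - 9) = -24 + 3*26 = -24 + 78 = 54)
(n + f) + w(-8) = (-312 + 54) + (-6 - 8)² = -258 + (-14)² = -258 + 196 = -62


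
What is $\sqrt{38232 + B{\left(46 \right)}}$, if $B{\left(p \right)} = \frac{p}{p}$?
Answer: $\sqrt{38233} \approx 195.53$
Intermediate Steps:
$B{\left(p \right)} = 1$
$\sqrt{38232 + B{\left(46 \right)}} = \sqrt{38232 + 1} = \sqrt{38233}$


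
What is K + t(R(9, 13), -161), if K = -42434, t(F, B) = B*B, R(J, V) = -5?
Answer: -16513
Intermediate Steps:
t(F, B) = B²
K + t(R(9, 13), -161) = -42434 + (-161)² = -42434 + 25921 = -16513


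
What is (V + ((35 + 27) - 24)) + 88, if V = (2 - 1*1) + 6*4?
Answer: 151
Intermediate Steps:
V = 25 (V = (2 - 1) + 24 = 1 + 24 = 25)
(V + ((35 + 27) - 24)) + 88 = (25 + ((35 + 27) - 24)) + 88 = (25 + (62 - 24)) + 88 = (25 + 38) + 88 = 63 + 88 = 151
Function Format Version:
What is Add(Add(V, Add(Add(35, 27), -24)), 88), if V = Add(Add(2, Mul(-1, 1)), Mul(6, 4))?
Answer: 151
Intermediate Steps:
V = 25 (V = Add(Add(2, -1), 24) = Add(1, 24) = 25)
Add(Add(V, Add(Add(35, 27), -24)), 88) = Add(Add(25, Add(Add(35, 27), -24)), 88) = Add(Add(25, Add(62, -24)), 88) = Add(Add(25, 38), 88) = Add(63, 88) = 151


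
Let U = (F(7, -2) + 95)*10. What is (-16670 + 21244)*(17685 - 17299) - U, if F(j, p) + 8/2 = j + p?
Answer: 1764604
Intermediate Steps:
F(j, p) = -4 + j + p (F(j, p) = -4 + (j + p) = -4 + j + p)
U = 960 (U = ((-4 + 7 - 2) + 95)*10 = (1 + 95)*10 = 96*10 = 960)
(-16670 + 21244)*(17685 - 17299) - U = (-16670 + 21244)*(17685 - 17299) - 1*960 = 4574*386 - 960 = 1765564 - 960 = 1764604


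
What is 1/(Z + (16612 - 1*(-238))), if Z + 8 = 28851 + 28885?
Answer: 1/74578 ≈ 1.3409e-5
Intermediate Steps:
Z = 57728 (Z = -8 + (28851 + 28885) = -8 + 57736 = 57728)
1/(Z + (16612 - 1*(-238))) = 1/(57728 + (16612 - 1*(-238))) = 1/(57728 + (16612 + 238)) = 1/(57728 + 16850) = 1/74578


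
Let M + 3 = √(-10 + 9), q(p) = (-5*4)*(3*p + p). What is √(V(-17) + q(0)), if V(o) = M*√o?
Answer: 17^(¼)*√(-I*(3 - I)) ≈ 2.1113 - 2.9293*I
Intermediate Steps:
q(p) = -80*p
M = -3 + I (M = -3 + √(-10 + 9) = -3 + √(-1) = -3 + I ≈ -3.0 + 1.0*I)
V(o) = √o*(-3 + I) (V(o) = (-3 + I)*√o = √o*(-3 + I))
√(V(-17) + q(0)) = √(√(-17)*(-3 + I) - 80*0) = √((I*√17)*(-3 + I) + 0) = √(I*√17*(-3 + I) + 0) = √(I*√17*(-3 + I)) = 17^(¼)*√(I*(-3 + I))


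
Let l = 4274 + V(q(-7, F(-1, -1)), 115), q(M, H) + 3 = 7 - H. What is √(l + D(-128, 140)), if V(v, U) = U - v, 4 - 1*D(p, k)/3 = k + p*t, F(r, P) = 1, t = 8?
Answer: 5*√282 ≈ 83.964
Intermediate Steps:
q(M, H) = 4 - H (q(M, H) = -3 + (7 - H) = 4 - H)
D(p, k) = 12 - 24*p - 3*k (D(p, k) = 12 - 3*(k + p*8) = 12 - 3*(k + 8*p) = 12 + (-24*p - 3*k) = 12 - 24*p - 3*k)
l = 4386 (l = 4274 + (115 - (4 - 1*1)) = 4274 + (115 - (4 - 1)) = 4274 + (115 - 1*3) = 4274 + (115 - 3) = 4274 + 112 = 4386)
√(l + D(-128, 140)) = √(4386 + (12 - 24*(-128) - 3*140)) = √(4386 + (12 + 3072 - 420)) = √(4386 + 2664) = √7050 = 5*√282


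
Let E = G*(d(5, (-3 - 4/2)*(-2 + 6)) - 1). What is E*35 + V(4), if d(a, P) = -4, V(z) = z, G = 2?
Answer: -346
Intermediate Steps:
E = -10 (E = 2*(-4 - 1) = 2*(-5) = -10)
E*35 + V(4) = -10*35 + 4 = -350 + 4 = -346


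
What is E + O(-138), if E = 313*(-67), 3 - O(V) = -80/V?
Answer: -1446832/69 ≈ -20969.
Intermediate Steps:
O(V) = 3 + 80/V (O(V) = 3 - (-80)/V = 3 + 80/V)
E = -20971
E + O(-138) = -20971 + (3 + 80/(-138)) = -20971 + (3 + 80*(-1/138)) = -20971 + (3 - 40/69) = -20971 + 167/69 = -1446832/69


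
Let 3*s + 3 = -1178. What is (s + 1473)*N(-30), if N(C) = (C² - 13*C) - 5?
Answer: 4160830/3 ≈ 1.3869e+6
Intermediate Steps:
s = -1181/3 (s = -1 + (⅓)*(-1178) = -1 - 1178/3 = -1181/3 ≈ -393.67)
N(C) = -5 + C² - 13*C
(s + 1473)*N(-30) = (-1181/3 + 1473)*(-5 + (-30)² - 13*(-30)) = 3238*(-5 + 900 + 390)/3 = (3238/3)*1285 = 4160830/3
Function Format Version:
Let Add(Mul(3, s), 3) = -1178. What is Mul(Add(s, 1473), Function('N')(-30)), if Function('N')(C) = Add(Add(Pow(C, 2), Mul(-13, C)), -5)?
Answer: Rational(4160830, 3) ≈ 1.3869e+6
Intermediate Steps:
s = Rational(-1181, 3) (s = Add(-1, Mul(Rational(1, 3), -1178)) = Add(-1, Rational(-1178, 3)) = Rational(-1181, 3) ≈ -393.67)
Function('N')(C) = Add(-5, Pow(C, 2), Mul(-13, C))
Mul(Add(s, 1473), Function('N')(-30)) = Mul(Add(Rational(-1181, 3), 1473), Add(-5, Pow(-30, 2), Mul(-13, -30))) = Mul(Rational(3238, 3), Add(-5, 900, 390)) = Mul(Rational(3238, 3), 1285) = Rational(4160830, 3)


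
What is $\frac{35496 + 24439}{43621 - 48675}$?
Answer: $- \frac{59935}{5054} \approx -11.859$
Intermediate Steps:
$\frac{35496 + 24439}{43621 - 48675} = \frac{59935}{-5054} = 59935 \left(- \frac{1}{5054}\right) = - \frac{59935}{5054}$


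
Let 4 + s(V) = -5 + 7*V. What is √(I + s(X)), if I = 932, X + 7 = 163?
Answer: √2015 ≈ 44.889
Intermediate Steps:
X = 156 (X = -7 + 163 = 156)
s(V) = -9 + 7*V (s(V) = -4 + (-5 + 7*V) = -9 + 7*V)
√(I + s(X)) = √(932 + (-9 + 7*156)) = √(932 + (-9 + 1092)) = √(932 + 1083) = √2015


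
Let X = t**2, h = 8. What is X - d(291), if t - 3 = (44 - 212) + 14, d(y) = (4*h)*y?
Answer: 13489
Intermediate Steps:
d(y) = 32*y (d(y) = (4*8)*y = 32*y)
t = -151 (t = 3 + ((44 - 212) + 14) = 3 + (-168 + 14) = 3 - 154 = -151)
X = 22801 (X = (-151)**2 = 22801)
X - d(291) = 22801 - 32*291 = 22801 - 1*9312 = 22801 - 9312 = 13489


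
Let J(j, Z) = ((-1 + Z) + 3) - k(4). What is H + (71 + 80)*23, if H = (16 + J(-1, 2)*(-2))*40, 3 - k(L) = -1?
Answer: 4113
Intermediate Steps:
k(L) = 4 (k(L) = 3 - 1*(-1) = 3 + 1 = 4)
J(j, Z) = -2 + Z (J(j, Z) = ((-1 + Z) + 3) - 1*4 = (2 + Z) - 4 = -2 + Z)
H = 640 (H = (16 + (-2 + 2)*(-2))*40 = (16 + 0*(-2))*40 = (16 + 0)*40 = 16*40 = 640)
H + (71 + 80)*23 = 640 + (71 + 80)*23 = 640 + 151*23 = 640 + 3473 = 4113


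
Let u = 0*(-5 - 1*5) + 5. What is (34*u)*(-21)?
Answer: -3570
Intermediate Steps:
u = 5 (u = 0*(-5 - 5) + 5 = 0*(-10) + 5 = 0 + 5 = 5)
(34*u)*(-21) = (34*5)*(-21) = 170*(-21) = -3570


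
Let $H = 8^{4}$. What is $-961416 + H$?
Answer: $-957320$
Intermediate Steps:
$H = 4096$
$-961416 + H = -961416 + 4096 = -957320$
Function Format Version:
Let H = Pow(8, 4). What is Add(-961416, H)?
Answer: -957320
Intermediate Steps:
H = 4096
Add(-961416, H) = Add(-961416, 4096) = -957320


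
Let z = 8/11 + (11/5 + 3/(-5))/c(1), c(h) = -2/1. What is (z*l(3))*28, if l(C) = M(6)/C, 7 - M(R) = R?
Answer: -112/165 ≈ -0.67879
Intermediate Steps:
c(h) = -2 (c(h) = -2*1 = -2)
M(R) = 7 - R
z = -4/55 (z = 8/11 + (11/5 + 3/(-5))/(-2) = 8*(1/11) + (11*(1/5) + 3*(-1/5))*(-1/2) = 8/11 + (11/5 - 3/5)*(-1/2) = 8/11 + (8/5)*(-1/2) = 8/11 - 4/5 = -4/55 ≈ -0.072727)
l(C) = 1/C (l(C) = (7 - 1*6)/C = (7 - 6)/C = 1/C)
(z*l(3))*28 = -4/55/3*28 = -4/55*1/3*28 = -4/165*28 = -112/165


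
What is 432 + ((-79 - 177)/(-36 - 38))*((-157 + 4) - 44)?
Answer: -9232/37 ≈ -249.51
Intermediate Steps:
432 + ((-79 - 177)/(-36 - 38))*((-157 + 4) - 44) = 432 + (-256/(-74))*(-153 - 44) = 432 - 256*(-1/74)*(-197) = 432 + (128/37)*(-197) = 432 - 25216/37 = -9232/37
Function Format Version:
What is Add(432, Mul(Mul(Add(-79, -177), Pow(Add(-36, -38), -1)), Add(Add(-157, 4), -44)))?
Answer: Rational(-9232, 37) ≈ -249.51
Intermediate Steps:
Add(432, Mul(Mul(Add(-79, -177), Pow(Add(-36, -38), -1)), Add(Add(-157, 4), -44))) = Add(432, Mul(Mul(-256, Pow(-74, -1)), Add(-153, -44))) = Add(432, Mul(Mul(-256, Rational(-1, 74)), -197)) = Add(432, Mul(Rational(128, 37), -197)) = Add(432, Rational(-25216, 37)) = Rational(-9232, 37)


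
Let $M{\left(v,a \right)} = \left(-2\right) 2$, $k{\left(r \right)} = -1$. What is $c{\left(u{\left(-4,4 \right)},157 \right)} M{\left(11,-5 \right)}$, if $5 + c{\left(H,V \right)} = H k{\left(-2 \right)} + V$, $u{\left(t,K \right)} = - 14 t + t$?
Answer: $-400$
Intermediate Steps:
$M{\left(v,a \right)} = -4$
$u{\left(t,K \right)} = - 13 t$
$c{\left(H,V \right)} = -5 + V - H$ ($c{\left(H,V \right)} = -5 + \left(H \left(-1\right) + V\right) = -5 - \left(H - V\right) = -5 + V - H$)
$c{\left(u{\left(-4,4 \right)},157 \right)} M{\left(11,-5 \right)} = \left(-5 + 157 - \left(-13\right) \left(-4\right)\right) \left(-4\right) = \left(-5 + 157 - 52\right) \left(-4\right) = 100 \left(-4\right) = -400$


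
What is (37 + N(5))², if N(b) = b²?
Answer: 3844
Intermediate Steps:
(37 + N(5))² = (37 + 5²)² = (37 + 25)² = 62² = 3844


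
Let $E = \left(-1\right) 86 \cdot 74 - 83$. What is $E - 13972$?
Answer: $-20419$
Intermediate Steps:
$E = -6447$ ($E = \left(-86\right) 74 - 83 = -6364 - 83 = -6447$)
$E - 13972 = -6447 - 13972 = -20419$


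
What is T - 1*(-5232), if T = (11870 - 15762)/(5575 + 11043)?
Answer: 6210106/1187 ≈ 5231.8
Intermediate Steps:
T = -278/1187 (T = -3892/16618 = -3892*1/16618 = -278/1187 ≈ -0.23420)
T - 1*(-5232) = -278/1187 - 1*(-5232) = -278/1187 + 5232 = 6210106/1187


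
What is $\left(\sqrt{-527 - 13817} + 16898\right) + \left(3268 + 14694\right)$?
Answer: $34860 + 2 i \sqrt{3586} \approx 34860.0 + 119.77 i$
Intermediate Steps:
$\left(\sqrt{-527 - 13817} + 16898\right) + \left(3268 + 14694\right) = \left(\sqrt{-14344} + 16898\right) + 17962 = \left(2 i \sqrt{3586} + 16898\right) + 17962 = \left(16898 + 2 i \sqrt{3586}\right) + 17962 = 34860 + 2 i \sqrt{3586}$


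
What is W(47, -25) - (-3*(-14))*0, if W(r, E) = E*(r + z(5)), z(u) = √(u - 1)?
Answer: -1225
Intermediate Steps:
z(u) = √(-1 + u)
W(r, E) = E*(2 + r) (W(r, E) = E*(r + √(-1 + 5)) = E*(r + √4) = E*(r + 2) = E*(2 + r))
W(47, -25) - (-3*(-14))*0 = -25*(2 + 47) - (-3*(-14))*0 = -25*49 - 42*0 = -1225 - 1*0 = -1225 + 0 = -1225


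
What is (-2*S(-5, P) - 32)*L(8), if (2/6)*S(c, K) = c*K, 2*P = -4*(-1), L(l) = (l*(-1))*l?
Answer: -1792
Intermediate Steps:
L(l) = -l² (L(l) = (-l)*l = -l²)
P = 2 (P = (-4*(-1))/2 = (½)*4 = 2)
S(c, K) = 3*K*c (S(c, K) = 3*(c*K) = 3*(K*c) = 3*K*c)
(-2*S(-5, P) - 32)*L(8) = (-6*2*(-5) - 32)*(-1*8²) = (-2*(-30) - 32)*(-1*64) = (60 - 32)*(-64) = 28*(-64) = -1792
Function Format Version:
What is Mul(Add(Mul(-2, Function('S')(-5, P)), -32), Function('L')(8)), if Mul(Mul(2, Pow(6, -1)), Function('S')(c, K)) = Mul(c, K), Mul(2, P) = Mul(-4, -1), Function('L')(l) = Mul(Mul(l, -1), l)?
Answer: -1792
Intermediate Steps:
Function('L')(l) = Mul(-1, Pow(l, 2)) (Function('L')(l) = Mul(Mul(-1, l), l) = Mul(-1, Pow(l, 2)))
P = 2 (P = Mul(Rational(1, 2), Mul(-4, -1)) = Mul(Rational(1, 2), 4) = 2)
Function('S')(c, K) = Mul(3, K, c) (Function('S')(c, K) = Mul(3, Mul(c, K)) = Mul(3, Mul(K, c)) = Mul(3, K, c))
Mul(Add(Mul(-2, Function('S')(-5, P)), -32), Function('L')(8)) = Mul(Add(Mul(-2, Mul(3, 2, -5)), -32), Mul(-1, Pow(8, 2))) = Mul(Add(Mul(-2, -30), -32), Mul(-1, 64)) = Mul(Add(60, -32), -64) = Mul(28, -64) = -1792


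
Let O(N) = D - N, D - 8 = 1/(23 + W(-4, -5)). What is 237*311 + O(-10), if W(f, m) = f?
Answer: 1400776/19 ≈ 73725.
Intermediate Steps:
D = 153/19 (D = 8 + 1/(23 - 4) = 8 + 1/19 = 153/19 ≈ 8.0526)
O(N) = 153/19 - N
237*311 + O(-10) = 237*311 + (153/19 - 1*(-10)) = 73707 + (153/19 + 10) = 73707 + 343/19 = 1400776/19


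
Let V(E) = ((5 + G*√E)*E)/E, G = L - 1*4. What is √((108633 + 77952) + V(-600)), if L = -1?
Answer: √(186590 - 50*I*√6) ≈ 431.96 - 0.142*I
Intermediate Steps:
G = -5 (G = -1 - 1*4 = -1 - 4 = -5)
V(E) = 5 - 5*√E (V(E) = ((5 - 5*√E)*E)/E = (E*(5 - 5*√E))/E = 5 - 5*√E)
√((108633 + 77952) + V(-600)) = √((108633 + 77952) + (5 - 50*I*√6)) = √(186585 + (5 - 50*I*√6)) = √(186590 - 50*I*√6)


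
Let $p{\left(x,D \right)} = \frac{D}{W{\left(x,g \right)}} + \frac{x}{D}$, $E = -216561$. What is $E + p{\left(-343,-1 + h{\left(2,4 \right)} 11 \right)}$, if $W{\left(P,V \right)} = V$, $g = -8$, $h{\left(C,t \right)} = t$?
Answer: $- \frac{74501577}{344} \approx -2.1657 \cdot 10^{5}$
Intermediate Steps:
$p{\left(x,D \right)} = - \frac{D}{8} + \frac{x}{D}$ ($p{\left(x,D \right)} = \frac{D}{-8} + \frac{x}{D} = D \left(- \frac{1}{8}\right) + \frac{x}{D} = - \frac{D}{8} + \frac{x}{D}$)
$E + p{\left(-343,-1 + h{\left(2,4 \right)} 11 \right)} = -216561 - \left(\frac{343}{-1 + 4 \cdot 11} + \frac{-1 + 4 \cdot 11}{8}\right) = -216561 - \left(\frac{343}{-1 + 44} + \frac{-1 + 44}{8}\right) = -216561 - \left(\frac{43}{8} + \frac{343}{43}\right) = -216561 - \frac{4593}{344} = - \frac{74501577}{344}$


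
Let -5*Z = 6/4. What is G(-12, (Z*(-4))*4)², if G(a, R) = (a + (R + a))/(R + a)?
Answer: 64/9 ≈ 7.1111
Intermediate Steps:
Z = -3/10 (Z = -6/(5*4) = -⅕*3/2 = -3/10 ≈ -0.30000)
G(a, R) = (R + 2*a)/(R + a)
G(-12, (Z*(-4))*4)² = ((-3/10*(-4)*4 + 2*(-12))/(-3/10*(-4)*4 - 12))² = (((6/5)*4 - 24)/((6/5)*4 - 12))² = ((24/5 - 24)/(24/5 - 12))² = (-96/5/(-36/5))² = (-5/36*(-96/5))² = (8/3)² = 64/9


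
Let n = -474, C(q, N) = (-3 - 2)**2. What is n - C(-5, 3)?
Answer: -499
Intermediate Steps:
C(q, N) = 25 (C(q, N) = (-5)**2 = 25)
n - C(-5, 3) = -474 - 1*25 = -474 - 25 = -499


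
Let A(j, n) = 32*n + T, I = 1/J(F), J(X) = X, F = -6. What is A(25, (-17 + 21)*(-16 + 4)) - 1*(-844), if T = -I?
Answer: -4151/6 ≈ -691.83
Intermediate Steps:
I = -⅙ (I = 1/(-6) = -⅙ ≈ -0.16667)
T = ⅙ (T = -1*(-⅙) = ⅙ ≈ 0.16667)
A(j, n) = ⅙ + 32*n (A(j, n) = 32*n + ⅙ = ⅙ + 32*n)
A(25, (-17 + 21)*(-16 + 4)) - 1*(-844) = (⅙ + 32*((-17 + 21)*(-16 + 4))) - 1*(-844) = (⅙ + 32*(4*(-12))) + 844 = (⅙ + 32*(-48)) + 844 = (⅙ - 1536) + 844 = -9215/6 + 844 = -4151/6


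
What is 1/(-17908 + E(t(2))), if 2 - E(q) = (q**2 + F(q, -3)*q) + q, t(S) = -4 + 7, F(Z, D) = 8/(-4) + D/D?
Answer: -1/17915 ≈ -5.5819e-5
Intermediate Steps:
F(Z, D) = -1 (F(Z, D) = 8*(-1/4) + 1 = -2 + 1 = -1)
t(S) = 3
E(q) = 2 - q**2 (E(q) = 2 - ((q**2 - q) + q) = 2 - q**2)
1/(-17908 + E(t(2))) = 1/(-17908 + (2 - 1*3**2)) = 1/(-17908 + (2 - 1*9)) = 1/(-17908 + (2 - 9)) = 1/(-17908 - 7) = 1/(-17915) = -1/17915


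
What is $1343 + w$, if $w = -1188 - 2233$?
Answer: $-2078$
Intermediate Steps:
$w = -3421$
$1343 + w = 1343 - 3421 = -2078$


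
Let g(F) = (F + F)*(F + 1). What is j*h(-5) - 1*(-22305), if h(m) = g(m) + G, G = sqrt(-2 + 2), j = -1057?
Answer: -19975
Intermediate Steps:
g(F) = 2*F*(1 + F) (g(F) = (2*F)*(1 + F) = 2*F*(1 + F))
G = 0 (G = sqrt(0) = 0)
h(m) = 2*m*(1 + m) (h(m) = 2*m*(1 + m) + 0 = 2*m*(1 + m))
j*h(-5) - 1*(-22305) = -2114*(-5)*(1 - 5) - 1*(-22305) = -2114*(-5)*(-4) + 22305 = -1057*40 + 22305 = -42280 + 22305 = -19975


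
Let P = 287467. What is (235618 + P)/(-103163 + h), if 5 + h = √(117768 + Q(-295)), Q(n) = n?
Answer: -53965633280/10643518751 - 523085*√117473/10643518751 ≈ -5.0871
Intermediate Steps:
h = -5 + √117473 (h = -5 + √(117768 - 295) = -5 + √117473 ≈ 337.74)
(235618 + P)/(-103163 + h) = (235618 + 287467)/(-103163 + (-5 + √117473)) = 523085/(-103168 + √117473)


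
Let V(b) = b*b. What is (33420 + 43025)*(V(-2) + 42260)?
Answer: 3230871480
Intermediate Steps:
V(b) = b**2
(33420 + 43025)*(V(-2) + 42260) = (33420 + 43025)*((-2)**2 + 42260) = 76445*(4 + 42260) = 76445*42264 = 3230871480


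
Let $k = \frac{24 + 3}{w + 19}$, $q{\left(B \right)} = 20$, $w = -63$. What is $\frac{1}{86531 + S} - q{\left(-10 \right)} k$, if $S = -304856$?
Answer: $\frac{29473864}{2401575} \approx 12.273$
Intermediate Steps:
$k = - \frac{27}{44}$ ($k = \frac{24 + 3}{-63 + 19} = \frac{27}{-44} = 27 \left(- \frac{1}{44}\right) = - \frac{27}{44} \approx -0.61364$)
$\frac{1}{86531 + S} - q{\left(-10 \right)} k = \frac{1}{86531 - 304856} - 20 \left(- \frac{27}{44}\right) = \frac{1}{-218325} - - \frac{135}{11} = - \frac{1}{218325} + \frac{135}{11} = \frac{29473864}{2401575}$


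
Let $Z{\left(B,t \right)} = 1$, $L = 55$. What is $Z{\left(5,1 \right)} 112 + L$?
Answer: $167$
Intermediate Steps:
$Z{\left(5,1 \right)} 112 + L = 1 \cdot 112 + 55 = 112 + 55 = 167$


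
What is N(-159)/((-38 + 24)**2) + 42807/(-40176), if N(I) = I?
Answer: -1231513/656208 ≈ -1.8767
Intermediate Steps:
N(-159)/((-38 + 24)**2) + 42807/(-40176) = -159/(-38 + 24)**2 + 42807/(-40176) = -159/((-14)**2) + 42807*(-1/40176) = -159/196 - 14269/13392 = -1231513/656208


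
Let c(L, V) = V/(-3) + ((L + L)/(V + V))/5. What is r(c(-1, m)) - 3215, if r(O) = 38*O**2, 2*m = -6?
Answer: -713647/225 ≈ -3171.8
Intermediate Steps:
m = -3 (m = (1/2)*(-6) = -3)
c(L, V) = -V/3 + L/(5*V) (c(L, V) = V*(-1/3) + ((2*L)/((2*V)))*(1/5) = -V/3 + ((2*L)*(1/(2*V)))*(1/5) = -V/3 + (L/V)*(1/5) = -V/3 + L/(5*V))
r(c(-1, m)) - 3215 = 38*(-1/3*(-3) + (1/5)*(-1)/(-3))**2 - 3215 = 38*(1 + (1/5)*(-1)*(-1/3))**2 - 3215 = 38*(1 + 1/15)**2 - 3215 = 38*(16/15)**2 - 3215 = 38*(256/225) - 3215 = 9728/225 - 3215 = -713647/225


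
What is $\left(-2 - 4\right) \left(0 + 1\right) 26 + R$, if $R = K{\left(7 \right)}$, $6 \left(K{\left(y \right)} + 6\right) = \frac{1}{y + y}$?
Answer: $- \frac{13607}{84} \approx -161.99$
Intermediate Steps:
$K{\left(y \right)} = -6 + \frac{1}{12 y}$ ($K{\left(y \right)} = -6 + \frac{1}{6 \left(y + y\right)} = -6 + \frac{1}{6 \cdot 2 y} = -6 + \frac{\frac{1}{2} \frac{1}{y}}{6} = -6 + \frac{1}{12 y}$)
$R = - \frac{503}{84}$ ($R = -6 + \frac{1}{12 \cdot 7} = -6 + \frac{1}{12} \cdot \frac{1}{7} = -6 + \frac{1}{84} = - \frac{503}{84} \approx -5.9881$)
$\left(-2 - 4\right) \left(0 + 1\right) 26 + R = \left(-2 - 4\right) \left(0 + 1\right) 26 - \frac{503}{84} = \left(-6\right) 1 \cdot 26 - \frac{503}{84} = \left(-6\right) 26 - \frac{503}{84} = -156 - \frac{503}{84} = - \frac{13607}{84}$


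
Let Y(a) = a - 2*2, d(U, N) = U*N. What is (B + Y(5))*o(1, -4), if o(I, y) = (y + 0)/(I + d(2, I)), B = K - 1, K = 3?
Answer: -4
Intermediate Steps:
d(U, N) = N*U
Y(a) = -4 + a (Y(a) = a - 4 = -4 + a)
B = 2 (B = 3 - 1 = 2)
o(I, y) = y/(3*I) (o(I, y) = (y + 0)/(I + I*2) = y/(I + 2*I) = y/((3*I)) = y*(1/(3*I)) = y/(3*I))
(B + Y(5))*o(1, -4) = (2 + (-4 + 5))*((⅓)*(-4)/1) = (2 + 1)*((⅓)*(-4)*1) = 3*(-4/3) = -4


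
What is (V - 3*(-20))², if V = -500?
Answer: 193600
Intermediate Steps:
(V - 3*(-20))² = (-500 - 3*(-20))² = (-500 + 60)² = (-440)² = 193600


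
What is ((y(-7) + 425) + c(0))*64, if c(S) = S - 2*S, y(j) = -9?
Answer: 26624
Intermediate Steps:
c(S) = -S
((y(-7) + 425) + c(0))*64 = ((-9 + 425) - 1*0)*64 = (416 + 0)*64 = 416*64 = 26624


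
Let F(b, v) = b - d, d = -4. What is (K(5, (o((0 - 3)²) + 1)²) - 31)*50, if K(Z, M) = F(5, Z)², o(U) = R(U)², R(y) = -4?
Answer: 2500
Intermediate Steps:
o(U) = 16 (o(U) = (-4)² = 16)
F(b, v) = 4 + b (F(b, v) = b - 1*(-4) = b + 4 = 4 + b)
K(Z, M) = 81 (K(Z, M) = (4 + 5)² = 9² = 81)
(K(5, (o((0 - 3)²) + 1)²) - 31)*50 = (81 - 31)*50 = 50*50 = 2500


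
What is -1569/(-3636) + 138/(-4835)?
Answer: 2361449/5860020 ≈ 0.40298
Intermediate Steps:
-1569/(-3636) + 138/(-4835) = -1569*(-1/3636) + 138*(-1/4835) = 523/1212 - 138/4835 = 2361449/5860020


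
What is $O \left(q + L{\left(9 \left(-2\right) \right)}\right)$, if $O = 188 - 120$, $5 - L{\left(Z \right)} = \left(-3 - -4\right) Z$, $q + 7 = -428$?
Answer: $-28016$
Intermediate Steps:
$q = -435$ ($q = -7 - 428 = -435$)
$L{\left(Z \right)} = 5 - Z$ ($L{\left(Z \right)} = 5 - \left(-3 - -4\right) Z = 5 - \left(-3 + 4\right) Z = 5 - 1 Z = 5 - Z$)
$O = 68$ ($O = 188 - 120 = 68$)
$O \left(q + L{\left(9 \left(-2\right) \right)}\right) = 68 \left(-435 - \left(-5 + 9 \left(-2\right)\right)\right) = 68 \left(-435 + \left(5 - -18\right)\right) = 68 \left(-435 + \left(5 + 18\right)\right) = 68 \left(-435 + 23\right) = 68 \left(-412\right) = -28016$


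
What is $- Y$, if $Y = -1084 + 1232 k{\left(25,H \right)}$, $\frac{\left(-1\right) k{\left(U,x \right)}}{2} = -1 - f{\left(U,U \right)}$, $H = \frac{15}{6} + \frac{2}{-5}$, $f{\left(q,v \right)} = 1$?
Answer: $-3844$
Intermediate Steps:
$H = \frac{21}{10}$ ($H = 15 \cdot \frac{1}{6} + 2 \left(- \frac{1}{5}\right) = \frac{5}{2} - \frac{2}{5} = \frac{21}{10} \approx 2.1$)
$k{\left(U,x \right)} = 4$ ($k{\left(U,x \right)} = - 2 \left(-1 - 1\right) = \left(-2\right) \left(-2\right) = 4$)
$Y = 3844$ ($Y = -1084 + 1232 \cdot 4 = -1084 + 4928 = 3844$)
$- Y = \left(-1\right) 3844 = -3844$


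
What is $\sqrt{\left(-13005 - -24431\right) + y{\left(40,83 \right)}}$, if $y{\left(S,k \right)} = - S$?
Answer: $\sqrt{11386} \approx 106.71$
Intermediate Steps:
$\sqrt{\left(-13005 - -24431\right) + y{\left(40,83 \right)}} = \sqrt{\left(-13005 - -24431\right) - 40} = \sqrt{\left(-13005 + 24431\right) - 40} = \sqrt{11426 - 40} = \sqrt{11386}$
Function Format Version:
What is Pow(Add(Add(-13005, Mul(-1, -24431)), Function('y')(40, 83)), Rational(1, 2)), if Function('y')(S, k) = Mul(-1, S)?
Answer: Pow(11386, Rational(1, 2)) ≈ 106.71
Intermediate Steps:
Pow(Add(Add(-13005, Mul(-1, -24431)), Function('y')(40, 83)), Rational(1, 2)) = Pow(Add(Add(-13005, Mul(-1, -24431)), Mul(-1, 40)), Rational(1, 2)) = Pow(Add(Add(-13005, 24431), -40), Rational(1, 2)) = Pow(Add(11426, -40), Rational(1, 2)) = Pow(11386, Rational(1, 2))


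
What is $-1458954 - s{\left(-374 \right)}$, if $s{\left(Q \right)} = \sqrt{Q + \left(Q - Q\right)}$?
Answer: $-1458954 - i \sqrt{374} \approx -1.459 \cdot 10^{6} - 19.339 i$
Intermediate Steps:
$s{\left(Q \right)} = \sqrt{Q}$ ($s{\left(Q \right)} = \sqrt{Q + 0} = \sqrt{Q}$)
$-1458954 - s{\left(-374 \right)} = -1458954 - \sqrt{-374} = -1458954 - i \sqrt{374}$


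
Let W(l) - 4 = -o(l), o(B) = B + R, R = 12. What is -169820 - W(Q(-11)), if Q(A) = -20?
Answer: -169832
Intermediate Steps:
o(B) = 12 + B (o(B) = B + 12 = 12 + B)
W(l) = -8 - l (W(l) = 4 - (12 + l) = 4 + (-12 - l) = -8 - l)
-169820 - W(Q(-11)) = -169820 - (-8 - 1*(-20)) = -169820 - (-8 + 20) = -169820 - 1*12 = -169820 - 12 = -169832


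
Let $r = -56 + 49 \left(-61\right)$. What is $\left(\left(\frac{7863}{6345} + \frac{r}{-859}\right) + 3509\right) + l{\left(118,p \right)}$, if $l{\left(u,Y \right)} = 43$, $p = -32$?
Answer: $\frac{6461911934}{1816785} \approx 3556.8$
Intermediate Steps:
$r = -3045$ ($r = -56 - 2989 = -3045$)
$\left(\left(\frac{7863}{6345} + \frac{r}{-859}\right) + 3509\right) + l{\left(118,p \right)} = \left(\left(\frac{7863}{6345} - \frac{3045}{-859}\right) + 3509\right) + 43 = \left(\left(7863 \cdot \frac{1}{6345} - - \frac{3045}{859}\right) + 3509\right) + 43 = \left(\left(\frac{2621}{2115} + \frac{3045}{859}\right) + 3509\right) + 43 = \left(\frac{8691614}{1816785} + 3509\right) + 43 = \frac{6383790179}{1816785} + 43 = \frac{6461911934}{1816785}$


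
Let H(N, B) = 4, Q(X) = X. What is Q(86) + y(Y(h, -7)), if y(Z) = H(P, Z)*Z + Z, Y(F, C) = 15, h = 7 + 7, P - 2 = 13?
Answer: 161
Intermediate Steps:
P = 15 (P = 2 + 13 = 15)
h = 14
y(Z) = 5*Z (y(Z) = 4*Z + Z = 5*Z)
Q(86) + y(Y(h, -7)) = 86 + 5*15 = 86 + 75 = 161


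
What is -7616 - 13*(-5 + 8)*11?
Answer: -8045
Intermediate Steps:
-7616 - 13*(-5 + 8)*11 = -7616 - 13*3*11 = -7616 - 39*11 = -7616 - 429 = -8045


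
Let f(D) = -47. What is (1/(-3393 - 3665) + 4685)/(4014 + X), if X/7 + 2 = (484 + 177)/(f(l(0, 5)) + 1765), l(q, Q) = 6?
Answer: 9468106737/8089205561 ≈ 1.1705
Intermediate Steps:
X = -19425/1718 (X = -14 + 7*((484 + 177)/(-47 + 1765)) = -14 + 7*(661/1718) = -14 + 4627/1718 = -19425/1718 ≈ -11.307)
(1/(-3393 - 3665) + 4685)/(4014 + X) = (1/(-3393 - 3665) + 4685)/(4014 - 19425/1718) = (1/(-7058) + 4685)/(6876627/1718) = (-1/7058 + 4685)*(1718/6876627) = (33066729/7058)*(1718/6876627) = 9468106737/8089205561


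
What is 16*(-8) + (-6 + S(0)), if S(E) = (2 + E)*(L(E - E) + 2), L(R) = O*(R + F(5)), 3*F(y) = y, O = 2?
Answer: -370/3 ≈ -123.33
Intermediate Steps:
F(y) = y/3
L(R) = 10/3 + 2*R (L(R) = 2*(R + (1/3)*5) = 2*(R + 5/3) = 2*(5/3 + R) = 10/3 + 2*R)
S(E) = 32/3 + 16*E/3 (S(E) = (2 + E)*((10/3 + 2*(E - E)) + 2) = (2 + E)*((10/3 + 2*0) + 2) = (2 + E)*((10/3 + 0) + 2) = (2 + E)*(10/3 + 2) = (2 + E)*(16/3) = 32/3 + 16*E/3)
16*(-8) + (-6 + S(0)) = 16*(-8) + (-6 + (32/3 + (16/3)*0)) = -128 + (-6 + (32/3 + 0)) = -128 + (-6 + 32/3) = -128 + 14/3 = -370/3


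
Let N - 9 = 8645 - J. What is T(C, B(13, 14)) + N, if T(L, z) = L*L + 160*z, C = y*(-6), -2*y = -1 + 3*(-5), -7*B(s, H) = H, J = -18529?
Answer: 29167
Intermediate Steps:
B(s, H) = -H/7
y = 8 (y = -(-1 + 3*(-5))/2 = -(-1 - 15)/2 = -1/2*(-16) = 8)
C = -48 (C = 8*(-6) = -48)
N = 27183 (N = 9 + (8645 - 1*(-18529)) = 9 + (8645 + 18529) = 9 + 27174 = 27183)
T(L, z) = L**2 + 160*z
T(C, B(13, 14)) + N = ((-48)**2 + 160*(-1/7*14)) + 27183 = (2304 + 160*(-2)) + 27183 = (2304 - 320) + 27183 = 1984 + 27183 = 29167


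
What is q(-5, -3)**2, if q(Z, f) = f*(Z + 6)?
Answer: 9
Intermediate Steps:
q(Z, f) = f*(6 + Z)
q(-5, -3)**2 = (-3*(6 - 5))**2 = (-3*1)**2 = (-3)**2 = 9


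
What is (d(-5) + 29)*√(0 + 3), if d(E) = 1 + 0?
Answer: 30*√3 ≈ 51.962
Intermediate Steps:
d(E) = 1
(d(-5) + 29)*√(0 + 3) = (1 + 29)*√(0 + 3) = 30*√3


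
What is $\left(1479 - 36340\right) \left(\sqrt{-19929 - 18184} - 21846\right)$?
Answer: $761573406 - 34861 i \sqrt{38113} \approx 7.6157 \cdot 10^{8} - 6.8058 \cdot 10^{6} i$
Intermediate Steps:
$\left(1479 - 36340\right) \left(\sqrt{-19929 - 18184} - 21846\right) = - 34861 \left(\sqrt{-19929 - 18184} - 21846\right) = - 34861 \left(\sqrt{-38113} - 21846\right) = - 34861 \left(i \sqrt{38113} - 21846\right) = - 34861 \left(-21846 + i \sqrt{38113}\right) = 761573406 - 34861 i \sqrt{38113}$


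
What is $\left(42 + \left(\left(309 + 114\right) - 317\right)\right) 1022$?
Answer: $151256$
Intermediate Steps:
$\left(42 + \left(\left(309 + 114\right) - 317\right)\right) 1022 = \left(42 + \left(423 - 317\right)\right) 1022 = \left(42 + 106\right) 1022 = 148 \cdot 1022 = 151256$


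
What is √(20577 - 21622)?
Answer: I*√1045 ≈ 32.326*I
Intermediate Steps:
√(20577 - 21622) = √(-1045) = I*√1045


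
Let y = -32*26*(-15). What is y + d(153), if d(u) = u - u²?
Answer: -10776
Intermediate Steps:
y = 12480 (y = -832*(-15) = 12480)
y + d(153) = 12480 + 153*(1 - 1*153) = 12480 + 153*(1 - 153) = 12480 + 153*(-152) = 12480 - 23256 = -10776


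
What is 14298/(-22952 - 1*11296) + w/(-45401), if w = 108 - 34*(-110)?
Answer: -130154967/259148908 ≈ -0.50224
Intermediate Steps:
w = 3848 (w = 108 + 3740 = 3848)
14298/(-22952 - 1*11296) + w/(-45401) = 14298/(-22952 - 1*11296) + 3848/(-45401) = 14298/(-22952 - 11296) + 3848*(-1/45401) = 14298/(-34248) - 3848/45401 = 14298*(-1/34248) - 3848/45401 = -2383/5708 - 3848/45401 = -130154967/259148908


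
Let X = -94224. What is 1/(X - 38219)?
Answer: -1/132443 ≈ -7.5504e-6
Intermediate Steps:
1/(X - 38219) = 1/(-94224 - 38219) = 1/(-132443) = -1/132443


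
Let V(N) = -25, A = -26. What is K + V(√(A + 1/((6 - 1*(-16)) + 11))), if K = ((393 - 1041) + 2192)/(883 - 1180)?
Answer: -8969/297 ≈ -30.199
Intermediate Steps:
K = -1544/297 (K = (-648 + 2192)/(-297) = 1544*(-1/297) = -1544/297 ≈ -5.1987)
K + V(√(A + 1/((6 - 1*(-16)) + 11))) = -1544/297 - 25 = -8969/297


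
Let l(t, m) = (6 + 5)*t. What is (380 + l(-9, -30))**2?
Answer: 78961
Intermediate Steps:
l(t, m) = 11*t
(380 + l(-9, -30))**2 = (380 + 11*(-9))**2 = (380 - 99)**2 = 281**2 = 78961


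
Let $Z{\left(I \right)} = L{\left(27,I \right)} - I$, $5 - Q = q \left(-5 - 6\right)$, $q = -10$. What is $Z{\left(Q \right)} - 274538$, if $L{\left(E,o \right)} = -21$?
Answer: $-274454$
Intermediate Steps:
$Q = -105$ ($Q = 5 - - 10 \left(-5 - 6\right) = 5 - \left(-10\right) \left(-11\right) = 5 - 110 = -105$)
$Z{\left(I \right)} = -21 - I$
$Z{\left(Q \right)} - 274538 = \left(-21 - -105\right) - 274538 = \left(-21 + 105\right) - 274538 = 84 - 274538 = -274454$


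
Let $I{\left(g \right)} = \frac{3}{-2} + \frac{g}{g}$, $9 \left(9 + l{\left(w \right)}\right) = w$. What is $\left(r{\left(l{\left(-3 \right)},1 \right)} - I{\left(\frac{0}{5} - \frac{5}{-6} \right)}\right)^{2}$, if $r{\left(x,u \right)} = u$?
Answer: $\frac{9}{4} \approx 2.25$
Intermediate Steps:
$l{\left(w \right)} = -9 + \frac{w}{9}$
$I{\left(g \right)} = - \frac{1}{2}$ ($I{\left(g \right)} = 3 \left(- \frac{1}{2}\right) + 1 = - \frac{3}{2} + 1 = - \frac{1}{2}$)
$\left(r{\left(l{\left(-3 \right)},1 \right)} - I{\left(\frac{0}{5} - \frac{5}{-6} \right)}\right)^{2} = \left(1 - - \frac{1}{2}\right)^{2} = \left(1 + \frac{1}{2}\right)^{2} = \left(\frac{3}{2}\right)^{2} = \frac{9}{4}$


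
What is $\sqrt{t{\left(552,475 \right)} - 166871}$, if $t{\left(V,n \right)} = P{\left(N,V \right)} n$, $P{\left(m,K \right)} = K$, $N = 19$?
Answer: $\sqrt{95329} \approx 308.75$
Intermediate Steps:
$t{\left(V,n \right)} = V n$
$\sqrt{t{\left(552,475 \right)} - 166871} = \sqrt{552 \cdot 475 - 166871} = \sqrt{262200 - 166871} = \sqrt{95329}$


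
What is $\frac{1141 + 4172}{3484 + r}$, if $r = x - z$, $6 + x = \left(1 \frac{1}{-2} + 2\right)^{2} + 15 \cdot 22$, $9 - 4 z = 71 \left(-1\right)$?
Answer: $\frac{21252}{15161} \approx 1.4018$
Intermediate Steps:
$z = 20$ ($z = \frac{9}{4} - \frac{71 \left(-1\right)}{4} = \frac{9}{4} - - \frac{71}{4} = \frac{9}{4} + \frac{71}{4} = 20$)
$x = \frac{1305}{4}$ ($x = -6 + \left(\left(1 \frac{1}{-2} + 2\right)^{2} + 15 \cdot 22\right) = -6 + \left(\left(1 \left(- \frac{1}{2}\right) + 2\right)^{2} + 330\right) = -6 + \left(\left(- \frac{1}{2} + 2\right)^{2} + 330\right) = -6 + \left(\left(\frac{3}{2}\right)^{2} + 330\right) = -6 + \left(\frac{9}{4} + 330\right) = -6 + \frac{1329}{4} = \frac{1305}{4} \approx 326.25$)
$r = \frac{1225}{4}$ ($r = \frac{1305}{4} - 20 = \frac{1225}{4} \approx 306.25$)
$\frac{1141 + 4172}{3484 + r} = \frac{1141 + 4172}{3484 + \frac{1225}{4}} = \frac{5313}{\frac{15161}{4}} = 5313 \cdot \frac{4}{15161} = \frac{21252}{15161}$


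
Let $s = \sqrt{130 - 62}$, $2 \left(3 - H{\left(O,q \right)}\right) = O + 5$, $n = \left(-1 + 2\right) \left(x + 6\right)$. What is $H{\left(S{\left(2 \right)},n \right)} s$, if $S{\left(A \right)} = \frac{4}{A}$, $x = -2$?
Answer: $- \sqrt{17} \approx -4.1231$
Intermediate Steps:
$n = 4$ ($n = \left(-1 + 2\right) \left(-2 + 6\right) = 1 \cdot 4 = 4$)
$H{\left(O,q \right)} = \frac{1}{2} - \frac{O}{2}$ ($H{\left(O,q \right)} = 3 - \frac{O + 5}{2} = 3 - \frac{5 + O}{2} = 3 - \left(\frac{5}{2} + \frac{O}{2}\right) = \frac{1}{2} - \frac{O}{2}$)
$s = 2 \sqrt{17}$ ($s = \sqrt{68} = 2 \sqrt{17} \approx 8.2462$)
$H{\left(S{\left(2 \right)},n \right)} s = \left(\frac{1}{2} - \frac{4 \cdot \frac{1}{2}}{2}\right) 2 \sqrt{17} = \left(\frac{1}{2} - 1\right) 2 \sqrt{17} = - \frac{2 \sqrt{17}}{2} = - \sqrt{17}$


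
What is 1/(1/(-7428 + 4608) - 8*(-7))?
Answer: 2820/157919 ≈ 0.017857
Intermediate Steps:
1/(1/(-7428 + 4608) - 8*(-7)) = 1/(1/(-2820) + 56) = 1/(-1/2820 + 56) = 1/(157919/2820) = 2820/157919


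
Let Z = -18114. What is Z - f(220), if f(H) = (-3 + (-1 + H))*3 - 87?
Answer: -18675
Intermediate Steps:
f(H) = -99 + 3*H (f(H) = (-4 + H)*3 - 87 = (-12 + 3*H) - 87 = -99 + 3*H)
Z - f(220) = -18114 - (-99 + 3*220) = -18114 - (-99 + 660) = -18114 - 1*561 = -18114 - 561 = -18675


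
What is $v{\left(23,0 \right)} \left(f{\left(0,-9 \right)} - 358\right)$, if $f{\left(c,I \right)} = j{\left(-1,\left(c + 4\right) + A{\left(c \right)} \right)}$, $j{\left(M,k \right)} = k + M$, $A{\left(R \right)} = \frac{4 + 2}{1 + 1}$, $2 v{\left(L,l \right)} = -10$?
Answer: $1760$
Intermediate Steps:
$v{\left(L,l \right)} = -5$ ($v{\left(L,l \right)} = \frac{1}{2} \left(-10\right) = -5$)
$A{\left(R \right)} = 3$ ($A{\left(R \right)} = \frac{6}{2} = 6 \cdot \frac{1}{2} = 3$)
$j{\left(M,k \right)} = M + k$
$f{\left(c,I \right)} = 6 + c$ ($f{\left(c,I \right)} = -1 + \left(\left(c + 4\right) + 3\right) = -1 + \left(\left(4 + c\right) + 3\right) = -1 + \left(7 + c\right) = 6 + c$)
$v{\left(23,0 \right)} \left(f{\left(0,-9 \right)} - 358\right) = - 5 \left(\left(6 + 0\right) - 358\right) = - 5 \left(6 - 358\right) = \left(-5\right) \left(-352\right) = 1760$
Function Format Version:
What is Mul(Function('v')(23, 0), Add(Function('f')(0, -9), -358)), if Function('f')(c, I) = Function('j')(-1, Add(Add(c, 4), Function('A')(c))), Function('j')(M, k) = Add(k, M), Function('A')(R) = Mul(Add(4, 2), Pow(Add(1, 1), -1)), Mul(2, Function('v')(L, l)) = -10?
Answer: 1760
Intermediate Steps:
Function('v')(L, l) = -5 (Function('v')(L, l) = Mul(Rational(1, 2), -10) = -5)
Function('A')(R) = 3 (Function('A')(R) = Mul(6, Pow(2, -1)) = Mul(6, Rational(1, 2)) = 3)
Function('j')(M, k) = Add(M, k)
Function('f')(c, I) = Add(6, c) (Function('f')(c, I) = Add(-1, Add(Add(c, 4), 3)) = Add(-1, Add(Add(4, c), 3)) = Add(-1, Add(7, c)) = Add(6, c))
Mul(Function('v')(23, 0), Add(Function('f')(0, -9), -358)) = Mul(-5, Add(Add(6, 0), -358)) = Mul(-5, Add(6, -358)) = Mul(-5, -352) = 1760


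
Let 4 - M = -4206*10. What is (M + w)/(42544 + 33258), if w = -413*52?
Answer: 10294/37901 ≈ 0.27160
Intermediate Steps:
w = -21476
M = 42064 (M = 4 - (-4206)*10 = 4 - 1*(-42060) = 4 + 42060 = 42064)
(M + w)/(42544 + 33258) = (42064 - 21476)/(42544 + 33258) = 20588/75802 = 20588*(1/75802) = 10294/37901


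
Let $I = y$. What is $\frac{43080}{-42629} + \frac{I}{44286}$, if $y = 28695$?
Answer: $- \frac{228200575}{629289298} \approx -0.36263$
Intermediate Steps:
$I = 28695$
$\frac{43080}{-42629} + \frac{I}{44286} = \frac{43080}{-42629} + \frac{28695}{44286} = 43080 \left(- \frac{1}{42629}\right) + 28695 \cdot \frac{1}{44286} = - \frac{43080}{42629} + \frac{9565}{14762} = - \frac{228200575}{629289298}$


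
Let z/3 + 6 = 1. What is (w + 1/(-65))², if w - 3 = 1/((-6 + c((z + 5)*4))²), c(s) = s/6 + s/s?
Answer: 2270236609/253605625 ≈ 8.9518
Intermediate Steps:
z = -15 (z = -18 + 3*1 = -18 + 3 = -15)
c(s) = 1 + s/6 (c(s) = s*(⅙) + 1 = s/6 + 1 = 1 + s/6)
w = 3684/1225 (w = 3 + 1/((-6 + (1 + ((-15 + 5)*4)/6))²) = 3 + 1/((-6 + (1 + (-10*4)/6))²) = 3 + 1/((-6 + (1 + (⅙)*(-40)))²) = 3 + 1/((-6 + (1 - 20/3))²) = 3 + 1/((-6 - 17/3)²) = 3 + 1/((-35/3)²) = 3 + 1/(1225/9) = 3 + 9/1225 = 3684/1225 ≈ 3.0073)
(w + 1/(-65))² = (3684/1225 + 1/(-65))² = (3684/1225 - 1/65)² = (47647/15925)² = 2270236609/253605625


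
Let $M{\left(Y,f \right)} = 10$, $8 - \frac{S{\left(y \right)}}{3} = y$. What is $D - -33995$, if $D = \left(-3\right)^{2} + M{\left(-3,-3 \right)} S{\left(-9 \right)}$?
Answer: $34514$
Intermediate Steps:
$S{\left(y \right)} = 24 - 3 y$
$D = 519$ ($D = \left(-3\right)^{2} + 10 \left(24 - -27\right) = 9 + 10 \left(24 + 27\right) = 9 + 10 \cdot 51 = 9 + 510 = 519$)
$D - -33995 = 519 - -33995 = 519 + 33995 = 34514$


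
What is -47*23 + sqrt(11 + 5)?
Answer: -1077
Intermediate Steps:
-47*23 + sqrt(11 + 5) = -1081 + sqrt(16) = -1081 + 4 = -1077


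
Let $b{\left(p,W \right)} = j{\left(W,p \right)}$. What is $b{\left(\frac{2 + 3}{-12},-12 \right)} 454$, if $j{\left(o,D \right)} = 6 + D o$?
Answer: $4994$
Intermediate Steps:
$b{\left(p,W \right)} = 6 + W p$ ($b{\left(p,W \right)} = 6 + p W = 6 + W p$)
$b{\left(\frac{2 + 3}{-12},-12 \right)} 454 = \left(6 - 12 \frac{2 + 3}{-12}\right) 454 = \left(6 - 12 \cdot 5 \left(- \frac{1}{12}\right)\right) 454 = \left(6 - -5\right) 454 = \left(6 + 5\right) 454 = 11 \cdot 454 = 4994$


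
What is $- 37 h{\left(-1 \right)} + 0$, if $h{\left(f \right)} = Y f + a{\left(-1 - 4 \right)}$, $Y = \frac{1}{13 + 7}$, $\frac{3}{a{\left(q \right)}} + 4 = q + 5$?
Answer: $\frac{148}{5} \approx 29.6$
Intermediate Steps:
$a{\left(q \right)} = \frac{3}{1 + q}$ ($a{\left(q \right)} = \frac{3}{-4 + \left(q + 5\right)} = \frac{3}{-4 + \left(5 + q\right)} = \frac{3}{1 + q}$)
$Y = \frac{1}{20} \approx 0.05$
$h{\left(f \right)} = - \frac{3}{4} + \frac{f}{20}$ ($h{\left(f \right)} = \frac{f}{20} + \frac{3}{1 - 5} = \frac{f}{20} + \frac{3}{-4} = \frac{f}{20} + 3 \left(- \frac{1}{4}\right) = \frac{f}{20} - \frac{3}{4} = - \frac{3}{4} + \frac{f}{20}$)
$- 37 h{\left(-1 \right)} + 0 = - 37 \left(- \frac{3}{4} + \frac{1}{20} \left(-1\right)\right) + 0 = - 37 \left(- \frac{3}{4} - \frac{1}{20}\right) + 0 = \left(-37\right) \left(- \frac{4}{5}\right) + 0 = \frac{148}{5} + 0 = \frac{148}{5}$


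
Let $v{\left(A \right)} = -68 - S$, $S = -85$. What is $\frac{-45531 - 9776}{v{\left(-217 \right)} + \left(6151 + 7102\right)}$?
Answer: $- \frac{55307}{13270} \approx -4.1678$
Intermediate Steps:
$v{\left(A \right)} = 17$ ($v{\left(A \right)} = -68 - -85 = -68 + 85 = 17$)
$\frac{-45531 - 9776}{v{\left(-217 \right)} + \left(6151 + 7102\right)} = \frac{-45531 - 9776}{17 + \left(6151 + 7102\right)} = - \frac{55307}{17 + 13253} = - \frac{55307}{13270}$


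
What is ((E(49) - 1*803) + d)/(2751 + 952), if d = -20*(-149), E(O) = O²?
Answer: 654/529 ≈ 1.2363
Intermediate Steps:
d = 2980
((E(49) - 1*803) + d)/(2751 + 952) = ((49² - 1*803) + 2980)/(2751 + 952) = ((2401 - 803) + 2980)/3703 = (1598 + 2980)*(1/3703) = 4578*(1/3703) = 654/529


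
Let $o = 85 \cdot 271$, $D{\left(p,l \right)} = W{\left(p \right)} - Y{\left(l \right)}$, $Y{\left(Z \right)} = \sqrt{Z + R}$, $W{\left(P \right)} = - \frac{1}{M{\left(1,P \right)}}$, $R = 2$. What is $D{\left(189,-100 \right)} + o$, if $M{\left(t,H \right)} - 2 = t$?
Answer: $\frac{69104}{3} - 7 i \sqrt{2} \approx 23035.0 - 9.8995 i$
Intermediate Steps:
$M{\left(t,H \right)} = 2 + t$
$W{\left(P \right)} = - \frac{1}{3}$ ($W{\left(P \right)} = - \frac{1}{2 + 1} = - \frac{1}{3}$)
$Y{\left(Z \right)} = \sqrt{2 + Z}$ ($Y{\left(Z \right)} = \sqrt{Z + 2} = \sqrt{2 + Z}$)
$D{\left(p,l \right)} = - \frac{1}{3} - \sqrt{2 + l}$
$o = 23035$
$D{\left(189,-100 \right)} + o = \left(- \frac{1}{3} - \sqrt{2 - 100}\right) + 23035 = \left(- \frac{1}{3} - \sqrt{-98}\right) + 23035 = \left(- \frac{1}{3} - 7 i \sqrt{2}\right) + 23035 = \frac{69104}{3} - 7 i \sqrt{2}$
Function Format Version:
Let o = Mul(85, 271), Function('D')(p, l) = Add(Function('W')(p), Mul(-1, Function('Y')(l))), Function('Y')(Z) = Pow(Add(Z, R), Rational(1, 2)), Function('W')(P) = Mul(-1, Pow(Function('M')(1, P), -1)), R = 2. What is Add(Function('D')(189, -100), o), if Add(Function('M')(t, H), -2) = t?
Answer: Add(Rational(69104, 3), Mul(-7, I, Pow(2, Rational(1, 2)))) ≈ Add(23035., Mul(-9.8995, I))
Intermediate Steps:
Function('M')(t, H) = Add(2, t)
Function('W')(P) = Rational(-1, 3) (Function('W')(P) = Mul(-1, Pow(Add(2, 1), -1)) = Mul(-1, Pow(3, -1)) = Mul(-1, Rational(1, 3)) = Rational(-1, 3))
Function('Y')(Z) = Pow(Add(2, Z), Rational(1, 2)) (Function('Y')(Z) = Pow(Add(Z, 2), Rational(1, 2)) = Pow(Add(2, Z), Rational(1, 2)))
Function('D')(p, l) = Add(Rational(-1, 3), Mul(-1, Pow(Add(2, l), Rational(1, 2))))
o = 23035
Add(Function('D')(189, -100), o) = Add(Add(Rational(-1, 3), Mul(-1, Pow(Add(2, -100), Rational(1, 2)))), 23035) = Add(Add(Rational(-1, 3), Mul(-1, Pow(-98, Rational(1, 2)))), 23035) = Add(Add(Rational(-1, 3), Mul(-1, Mul(7, I, Pow(2, Rational(1, 2))))), 23035) = Add(Add(Rational(-1, 3), Mul(-7, I, Pow(2, Rational(1, 2)))), 23035) = Add(Rational(69104, 3), Mul(-7, I, Pow(2, Rational(1, 2))))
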